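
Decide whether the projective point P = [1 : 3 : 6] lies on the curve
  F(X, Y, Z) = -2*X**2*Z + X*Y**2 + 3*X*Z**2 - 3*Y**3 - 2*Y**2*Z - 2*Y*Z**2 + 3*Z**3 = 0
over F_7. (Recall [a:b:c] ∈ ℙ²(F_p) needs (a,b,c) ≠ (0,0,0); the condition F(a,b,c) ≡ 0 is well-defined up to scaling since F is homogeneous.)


F(1,3,6) ≡ 5 (mod 7); P is NOT on the curve.

Evaluate F(1, 3, 6) term-by-term (mod 7).
  -2*X**2*Z ↦ -2·1·1·6 = -12
  X*Y**2 ↦ 1·1·9·1 = 9
  3*X*Z**2 ↦ 3·1·1·36 = 108
  -3*Y**3 ↦ -3·1·27·1 = -81
  -2*Y**2*Z ↦ -2·1·9·6 = -108
  -2*Y*Z**2 ↦ -2·1·3·36 = -216
  3*Z**3 ↦ 3·1·1·216 = 648
Sum: F(1, 3, 6) = (-12) + (9) + (108) + (-81) + (-108) + (-216) + (648) = 348.
Reducing mod 7: 348 ≡ 5 (mod 7).
Since F(a, b, c) ≡ 5 ≠ 0 (mod 7), P does NOT lie on the curve.


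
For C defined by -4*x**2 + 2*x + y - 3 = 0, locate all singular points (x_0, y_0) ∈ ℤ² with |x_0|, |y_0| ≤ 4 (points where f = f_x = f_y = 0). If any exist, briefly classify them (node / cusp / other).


No singular points in the scanned grid; C is smooth there.

Compute partial derivatives:
  f_x = 2 - 8*x.
  f_y = 1.
f_y = 1 is a nonzero constant, so f_y never vanishes: no point (x, y) can satisfy f = f_x = f_y = 0. In particular no (x, y) ∈ {−4, ..., 4}² is singular; the curve is smooth.


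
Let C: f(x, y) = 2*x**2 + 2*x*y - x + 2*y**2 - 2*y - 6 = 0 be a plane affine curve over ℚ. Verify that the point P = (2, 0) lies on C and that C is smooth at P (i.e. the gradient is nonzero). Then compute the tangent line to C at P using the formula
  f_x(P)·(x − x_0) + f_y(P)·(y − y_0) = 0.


Tangent line at P: 7*x + 2*y - 14 = 0.

Step 1: f(2, 0) = 0, so P lies on C.
Step 2: partial derivatives
  f_x(x, y) = 4*x + 2*y - 1, f_y(x, y) = 2*x + 4*y - 2.
  f_x(P) = 7, f_y(P) = 2 (gradient nonzero, so P is smooth).
Step 3: tangent line at P: 7·(x − 2) + 2·(y − 0) = 0.
Expanding: 7*x + 2*y - 14 = 0.


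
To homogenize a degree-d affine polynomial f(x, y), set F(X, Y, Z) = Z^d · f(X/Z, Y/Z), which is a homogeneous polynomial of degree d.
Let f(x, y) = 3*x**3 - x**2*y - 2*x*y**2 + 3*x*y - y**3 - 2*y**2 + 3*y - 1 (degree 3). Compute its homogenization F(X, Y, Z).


F(X, Y, Z) = 3*X**3 - X**2*Y - 2*X*Y**2 + 3*X*Y*Z - Y**3 - 2*Y**2*Z + 3*Y*Z**2 - Z**3

deg(f) = 3.
Substitute x = X/Z, y = Y/Z into f, then multiply by Z^3.
  monomial 3·x^3·y^0 ↦ 3·X^3·Y^0·Z^0.
  monomial -1·x^2·y^1 ↦ -1·X^2·Y^1·Z^0.
  monomial -2·x^1·y^2 ↦ -2·X^1·Y^2·Z^0.
  monomial 3·x^1·y^1 ↦ 3·X^1·Y^1·Z^1.
  monomial -1·x^0·y^3 ↦ -1·X^0·Y^3·Z^0.
  monomial -2·x^0·y^2 ↦ -2·X^0·Y^2·Z^1.
  monomial 3·x^0·y^1 ↦ 3·X^0·Y^1·Z^2.
  monomial -1·x^0·y^0 ↦ -1·X^0·Y^0·Z^3.
Collecting: F(X, Y, Z) = 3*X**3 - X**2*Y - 2*X*Y**2 + 3*X*Y*Z - Y**3 - 2*Y**2*Z + 3*Y*Z**2 - Z**3.


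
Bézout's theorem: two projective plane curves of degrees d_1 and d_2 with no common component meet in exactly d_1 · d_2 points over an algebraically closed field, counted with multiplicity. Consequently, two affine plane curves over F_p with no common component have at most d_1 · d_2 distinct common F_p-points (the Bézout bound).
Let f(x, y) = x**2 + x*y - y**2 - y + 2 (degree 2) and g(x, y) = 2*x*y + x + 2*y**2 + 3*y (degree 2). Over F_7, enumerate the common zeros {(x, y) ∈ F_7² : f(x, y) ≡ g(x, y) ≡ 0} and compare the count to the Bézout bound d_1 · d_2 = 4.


Common zeros: {(6, 4)}; count = 1; Bézout bound = 4.

deg(f) = 2, deg(g) = 2, so Bézout bound = 4.
Scan x ∈ F_7. For each x, list the y ∈ F_7 with f(x, y) ≡ 0 and those with g(x, y) ≡ 0 (mod 7); the common zeros in that column are the intersection.
  x = 0: f ≡ 0 at y ∈ {1, 5}; g ≡ 0 at y ∈ {0, 2}; common: ∅.
  x = 1: f ≡ 0 at y ∈ ∅; g ≡ 0 at y ∈ ∅; common: ∅.
  x = 2: f ≡ 0 at y ∈ {3, 5}; g ≡ 0 at y ∈ ∅; common: ∅.
  x = 3: f ≡ 0 at y ∈ ∅; g ≡ 0 at y ∈ {1, 5}; common: ∅.
  x = 4: f ≡ 0 at y ∈ {4, 6}; g ≡ 0 at y ∈ ∅; common: ∅.
  x = 5: f ≡ 0 at y ∈ ∅; g ≡ 0 at y ∈ ∅; common: ∅.
  x = 6: f ≡ 0 at y ∈ {1, 4}; g ≡ 0 at y ∈ {4, 6}; common: {4}.
Collecting: common zeros = {(6, 4)}, so the count is 1.
Comparison with the Bézout bound: 1 ≤ 4 = deg(f)·deg(g), as expected for curves with no common component (the affine F_7-count falls short of the bound because intersections may lie at infinity, over extension fields, or carry multiplicity).


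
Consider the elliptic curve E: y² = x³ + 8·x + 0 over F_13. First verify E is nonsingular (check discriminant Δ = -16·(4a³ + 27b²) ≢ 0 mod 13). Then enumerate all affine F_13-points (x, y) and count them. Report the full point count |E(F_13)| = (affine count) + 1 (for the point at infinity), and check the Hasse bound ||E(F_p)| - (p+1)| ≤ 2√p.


Affine points = {(0, 0), (1, 3), (1, 10), (3, 5), (3, 8), (5, 3), (5, 10), (6, 2), (6, 11), (7, 3), (7, 10), (8, 2), (8, 11), (10, 1), (10, 12), (12, 2), (12, 11)}; affine count = 17; |E(F_13)| = 18.

Discriminant check: Δ ∝ 4a³ + 27b² = 4·8³ + 27·0² = 4·512 + 27·0 ≡ 7 (mod 13). Nonzero ⇒ E is nonsingular.
For each x ∈ F_13, compute rhs = x³ + 8·x + 0 mod 13, then count y ∈ F_13 with y² ≡ rhs.
  x = 0: rhs = 0, matching y values: 0 (1 points).
  x = 1: rhs = 9, matching y values: 3, 10 (2 points).
  x = 2: rhs = 11, matching y values: none (0 points).
  x = 3: rhs = 12, matching y values: 5, 8 (2 points).
  x = 4: rhs = 5, matching y values: none (0 points).
  x = 5: rhs = 9, matching y values: 3, 10 (2 points).
  x = 6: rhs = 4, matching y values: 2, 11 (2 points).
  x = 7: rhs = 9, matching y values: 3, 10 (2 points).
  x = 8: rhs = 4, matching y values: 2, 11 (2 points).
  x = 9: rhs = 8, matching y values: none (0 points).
  x = 10: rhs = 1, matching y values: 1, 12 (2 points).
  x = 11: rhs = 2, matching y values: none (0 points).
  x = 12: rhs = 4, matching y values: 2, 11 (2 points).
Total affine count: 17.
Full point count |E(F_13)| = 17 + 1 = 18.
Hasse bound: |18 − (13+1)| = |4| = 4 ≤ 2√13 ≈ 7.2111 ✓.


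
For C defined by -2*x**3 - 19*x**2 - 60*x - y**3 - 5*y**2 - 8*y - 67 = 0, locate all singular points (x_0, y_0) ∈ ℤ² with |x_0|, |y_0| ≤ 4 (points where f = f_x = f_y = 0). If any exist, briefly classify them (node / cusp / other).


Singular points: {(-3, -2)}; classification: node.

Compute partial derivatives:
  f_x = -6*x**2 - 38*x - 60.
  f_y = -3*y**2 - 10*y - 8.
Scan x_0 ∈ {−4, ..., 4}. For each x_0, f_y(x_0, y) is a polynomial in y; find its integer roots y ∈ {−4, ..., 4}, then test f_x and f at those candidates.
  x = -4: f_y(-4, y) = -3*y**2 - 10*y - 8; vanishes at y ∈ {-2}. (-4, -2): f_x = -4 ≠ 0.
  x = -3: f_y(-3, y) = -3*y**2 - 10*y - 8; vanishes at y ∈ {-2}. (-3, -2): f_x = 0, f = 0 — SINGULAR.
  x = -2: f_y(-2, y) = -3*y**2 - 10*y - 8; vanishes at y ∈ {-2}. (-2, -2): f_x = -8 ≠ 0.
  x = -1: f_y(-1, y) = -3*y**2 - 10*y - 8; vanishes at y ∈ {-2}. (-1, -2): f_x = -28 ≠ 0.
  x = 0: f_y(0, y) = -3*y**2 - 10*y - 8; vanishes at y ∈ {-2}. (0, -2): f_x = -60 ≠ 0.
  x = 1: f_y(1, y) = -3*y**2 - 10*y - 8; vanishes at y ∈ {-2}. (1, -2): f_x = -104 ≠ 0.
  x = 2: f_y(2, y) = -3*y**2 - 10*y - 8; vanishes at y ∈ {-2}. (2, -2): f_x = -160 ≠ 0.
  x = 3: f_y(3, y) = -3*y**2 - 10*y - 8; vanishes at y ∈ {-2}. (3, -2): f_x = -228 ≠ 0.
  x = 4: f_y(4, y) = -3*y**2 - 10*y - 8; vanishes at y ∈ {-2}. (4, -2): f_x = -308 ≠ 0.
Only singular point on the grid: (-3, -2).
Classify: substitute x = -3 + u, y = -2 + v and expand: f = -2*u**3 - u**2 - v**3 + v**2.
No constant or linear terms (consistent with a singular point). Quadratic part: -u**2 + v**2. Cubic part: -2*u**3 - v**3.
The quadratic part v**2 - u**2 = (v − u)(v + u) splits into two distinct linear factors, so there are two distinct tangent lines y − -2 = ±(x − -3) — this is a node (ordinary double point).
Classification: node.


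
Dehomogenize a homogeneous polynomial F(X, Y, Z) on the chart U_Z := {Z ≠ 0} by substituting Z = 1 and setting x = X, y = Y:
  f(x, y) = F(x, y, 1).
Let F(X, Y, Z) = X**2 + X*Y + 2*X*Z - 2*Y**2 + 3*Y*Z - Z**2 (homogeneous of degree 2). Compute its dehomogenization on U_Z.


f(x, y) = x**2 + x*y + 2*x - 2*y**2 + 3*y - 1

On U_Z we set Z = 1. Each monomial c·X^i·Y^j·Z^k in F becomes c·x^i·y^j·1^k = c·x^i·y^j.
Substituting Z = 1: F(X, Y, 1) = x**2 + x*y + 2*x - 2*y**2 + 3*y - 1.
Note: deg(f) ≤ deg(F) = 2; strict inequality happens when F is divisible by Z (lost terms).


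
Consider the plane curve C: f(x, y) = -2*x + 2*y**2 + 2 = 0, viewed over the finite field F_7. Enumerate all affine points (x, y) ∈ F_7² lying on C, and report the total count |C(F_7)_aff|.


Affine F_7-points: {(1, 0), (2, 1), (2, 6), (3, 3), (3, 4), (5, 2), (5, 5)}; count = 7.

For each of the 49 pairs (x, y) ∈ F_7², evaluate f(x, y) mod 7. Record the zeros.
  x = 0: [0↦2, 1↦4, 2↦3, 3↦6, 4↦6, 5↦3, 6↦4]  zeros at y ∈ ∅
  x = 1: [0↦0, 1↦2, 2↦1, 3↦4, 4↦4, 5↦1, 6↦2]  zeros at y ∈ {0}
  x = 2: [0↦5, 1↦0, 2↦6, 3↦2, 4↦2, 5↦6, 6↦0]  zeros at y ∈ {1, 6}
  x = 3: [0↦3, 1↦5, 2↦4, 3↦0, 4↦0, 5↦4, 6↦5]  zeros at y ∈ {3, 4}
  x = 4: [0↦1, 1↦3, 2↦2, 3↦5, 4↦5, 5↦2, 6↦3]  zeros at y ∈ ∅
  x = 5: [0↦6, 1↦1, 2↦0, 3↦3, 4↦3, 5↦0, 6↦1]  zeros at y ∈ {2, 5}
  x = 6: [0↦4, 1↦6, 2↦5, 3↦1, 4↦1, 5↦5, 6↦6]  zeros at y ∈ ∅
Collecting zeros: affine points = {(1, 0), (2, 1), (2, 6), (3, 3), (3, 4), (5, 2), (5, 5)}.
Total count |C(F_7)_aff| = 7.


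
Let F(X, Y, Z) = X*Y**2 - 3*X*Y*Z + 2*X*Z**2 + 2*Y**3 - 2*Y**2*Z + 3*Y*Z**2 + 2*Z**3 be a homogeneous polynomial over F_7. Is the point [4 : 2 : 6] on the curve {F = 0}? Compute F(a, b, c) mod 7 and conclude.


F(4,2,6) ≡ 6 (mod 7); P is NOT on the curve.

Evaluate F(4, 2, 6) term-by-term (mod 7).
  X*Y**2 ↦ 1·4·4·1 = 16
  -3*X*Y*Z ↦ -3·4·2·6 = -144
  2*X*Z**2 ↦ 2·4·1·36 = 288
  2*Y**3 ↦ 2·1·8·1 = 16
  -2*Y**2*Z ↦ -2·1·4·6 = -48
  3*Y*Z**2 ↦ 3·1·2·36 = 216
  2*Z**3 ↦ 2·1·1·216 = 432
Sum: F(4, 2, 6) = (16) + (-144) + (288) + (16) + (-48) + (216) + (432) = 776.
Reducing mod 7: 776 ≡ 6 (mod 7).
Since F(a, b, c) ≡ 6 ≠ 0 (mod 7), P does NOT lie on the curve.


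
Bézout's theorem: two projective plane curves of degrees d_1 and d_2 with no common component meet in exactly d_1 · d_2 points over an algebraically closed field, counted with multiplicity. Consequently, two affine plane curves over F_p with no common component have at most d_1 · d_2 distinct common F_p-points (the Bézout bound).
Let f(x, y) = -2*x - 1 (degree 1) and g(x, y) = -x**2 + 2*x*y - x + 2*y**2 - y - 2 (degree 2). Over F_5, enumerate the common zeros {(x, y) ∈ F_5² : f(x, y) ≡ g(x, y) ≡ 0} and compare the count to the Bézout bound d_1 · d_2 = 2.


Common zeros: ∅; count = 0; Bézout bound = 2.

deg(f) = 1, deg(g) = 2, so Bézout bound = 2.
Scan x ∈ F_5. For each x, list the y ∈ F_5 with f(x, y) ≡ 0 and those with g(x, y) ≡ 0 (mod 5); the common zeros in that column are the intersection.
  x = 0: f ≡ 0 at y ∈ ∅; g ≡ 0 at y ∈ ∅; common: ∅.
  x = 1: f ≡ 0 at y ∈ ∅; g ≡ 0 at y ∈ ∅; common: ∅.
  x = 2: f ≡ 0 at y ∈ {0, 1, 2, 3, 4}; g ≡ 0 at y ∈ ∅; common: ∅.
  x = 3: f ≡ 0 at y ∈ ∅; g ≡ 0 at y ∈ ∅; common: ∅.
  x = 4: f ≡ 0 at y ∈ ∅; g ≡ 0 at y ∈ {2}; common: ∅.
Collecting: common zeros = ∅, so the count is 0.
Comparison with the Bézout bound: 0 ≤ 2 = deg(f)·deg(g), as expected for curves with no common component (the affine F_5-count falls short of the bound because intersections may lie at infinity, over extension fields, or carry multiplicity).


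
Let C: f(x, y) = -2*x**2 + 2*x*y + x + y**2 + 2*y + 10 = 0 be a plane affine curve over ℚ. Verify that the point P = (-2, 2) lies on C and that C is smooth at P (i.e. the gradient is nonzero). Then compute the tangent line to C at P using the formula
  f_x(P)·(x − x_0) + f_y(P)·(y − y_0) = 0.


Tangent line at P: 13*x + 2*y + 22 = 0.

Step 1: f(-2, 2) = 0, so P lies on C.
Step 2: partial derivatives
  f_x(x, y) = -4*x + 2*y + 1, f_y(x, y) = 2*x + 2*y + 2.
  f_x(P) = 13, f_y(P) = 2 (gradient nonzero, so P is smooth).
Step 3: tangent line at P: 13·(x − -2) + 2·(y − 2) = 0.
Expanding: 13*x + 2*y + 22 = 0.


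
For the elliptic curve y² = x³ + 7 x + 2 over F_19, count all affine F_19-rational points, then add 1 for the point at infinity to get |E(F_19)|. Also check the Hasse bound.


Affine points = {(2, 9), (2, 10), (8, 0), (11, 2), (11, 17), (12, 3), (12, 16), (15, 9), (15, 10), (16, 7), (16, 12)}; affine count = 11; |E(F_19)| = 12.

Discriminant check: Δ ∝ 4a³ + 27b² = 4·7³ + 27·2² = 4·343 + 27·4 ≡ 17 (mod 19). Nonzero ⇒ E is nonsingular.
For each x ∈ F_19, compute rhs = x³ + 7·x + 2 mod 19, then count y ∈ F_19 with y² ≡ rhs.
  x = 0: rhs = 2, matching y values: none (0 points).
  x = 1: rhs = 10, matching y values: none (0 points).
  x = 2: rhs = 5, matching y values: 9, 10 (2 points).
  x = 3: rhs = 12, matching y values: none (0 points).
  x = 4: rhs = 18, matching y values: none (0 points).
  x = 5: rhs = 10, matching y values: none (0 points).
  x = 6: rhs = 13, matching y values: none (0 points).
  x = 7: rhs = 14, matching y values: none (0 points).
  x = 8: rhs = 0, matching y values: 0 (1 points).
  x = 9: rhs = 15, matching y values: none (0 points).
  x = 10: rhs = 8, matching y values: none (0 points).
  x = 11: rhs = 4, matching y values: 2, 17 (2 points).
  x = 12: rhs = 9, matching y values: 3, 16 (2 points).
  x = 13: rhs = 10, matching y values: none (0 points).
  x = 14: rhs = 13, matching y values: none (0 points).
  x = 15: rhs = 5, matching y values: 9, 10 (2 points).
  x = 16: rhs = 11, matching y values: 7, 12 (2 points).
  x = 17: rhs = 18, matching y values: none (0 points).
  x = 18: rhs = 13, matching y values: none (0 points).
Total affine count: 11.
Full point count |E(F_19)| = 11 + 1 = 12.
Hasse bound: |12 − (19+1)| = |-8| = 8 ≤ 2√19 ≈ 8.7178 ✓.


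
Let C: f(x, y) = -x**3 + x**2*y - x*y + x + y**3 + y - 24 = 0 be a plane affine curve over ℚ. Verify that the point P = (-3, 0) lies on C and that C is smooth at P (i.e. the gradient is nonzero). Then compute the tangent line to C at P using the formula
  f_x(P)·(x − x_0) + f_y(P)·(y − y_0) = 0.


Tangent line at P: -26*x + 13*y - 78 = 0.

Step 1: f(-3, 0) = 0, so P lies on C.
Step 2: partial derivatives
  f_x(x, y) = -3*x**2 + 2*x*y - y + 1, f_y(x, y) = x**2 - x + 3*y**2 + 1.
  f_x(P) = -26, f_y(P) = 13 (gradient nonzero, so P is smooth).
Step 3: tangent line at P: -26·(x − -3) + 13·(y − 0) = 0.
Expanding: -26*x + 13*y - 78 = 0.


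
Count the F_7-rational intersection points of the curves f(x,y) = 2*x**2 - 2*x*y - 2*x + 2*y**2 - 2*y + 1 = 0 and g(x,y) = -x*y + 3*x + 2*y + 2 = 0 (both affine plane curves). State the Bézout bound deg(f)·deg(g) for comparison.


Common zeros: ∅; count = 0; Bézout bound = 4.

deg(f) = 2, deg(g) = 2, so Bézout bound = 4.
Scan x ∈ F_7. For each x, list the y ∈ F_7 with f(x, y) ≡ 0 and those with g(x, y) ≡ 0 (mod 7); the common zeros in that column are the intersection.
  x = 0: f ≡ 0 at y ∈ ∅; g ≡ 0 at y ∈ {6}; common: ∅.
  x = 1: f ≡ 0 at y ∈ {3, 6}; g ≡ 0 at y ∈ {2}; common: ∅.
  x = 2: f ≡ 0 at y ∈ ∅; g ≡ 0 at y ∈ ∅; common: ∅.
  x = 3: f ≡ 0 at y ∈ {1, 3}; g ≡ 0 at y ∈ {4}; common: ∅.
  x = 4: f ≡ 0 at y ∈ ∅; g ≡ 0 at y ∈ {0}; common: ∅.
  x = 5: f ≡ 0 at y ∈ ∅; g ≡ 0 at y ∈ {1}; common: ∅.
  x = 6: f ≡ 0 at y ∈ {1, 6}; g ≡ 0 at y ∈ {5}; common: ∅.
Collecting: common zeros = ∅, so the count is 0.
Comparison with the Bézout bound: 0 ≤ 4 = deg(f)·deg(g), as expected for curves with no common component (the affine F_7-count falls short of the bound because intersections may lie at infinity, over extension fields, or carry multiplicity).


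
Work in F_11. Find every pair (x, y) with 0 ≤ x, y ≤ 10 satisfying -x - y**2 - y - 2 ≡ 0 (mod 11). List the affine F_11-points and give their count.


Affine F_11-points: {(0, 4), (0, 6), (1, 5), (3, 2), (3, 8), (7, 1), (7, 9), (8, 3), (8, 7), (9, 0), (9, 10)}; count = 11.

For each of the 121 pairs (x, y) ∈ F_11², evaluate f(x, y) mod 11. Record the zeros.
  x = 0: [0↦9, 1↦7, 2↦3, 3↦8, 4↦0, 5↦1, 6↦0, 7↦8, 8↦3, 9↦7, 10↦9]  zeros at y ∈ {4, 6}
  x = 1: [0↦8, 1↦6, 2↦2, 3↦7, 4↦10, 5↦0, 6↦10, 7↦7, 8↦2, 9↦6, 10↦8]  zeros at y ∈ {5}
  x = 2: [0↦7, 1↦5, 2↦1, 3↦6, 4↦9, 5↦10, 6↦9, 7↦6, 8↦1, 9↦5, 10↦7]  zeros at y ∈ ∅
  x = 3: [0↦6, 1↦4, 2↦0, 3↦5, 4↦8, 5↦9, 6↦8, 7↦5, 8↦0, 9↦4, 10↦6]  zeros at y ∈ {2, 8}
  x = 4: [0↦5, 1↦3, 2↦10, 3↦4, 4↦7, 5↦8, 6↦7, 7↦4, 8↦10, 9↦3, 10↦5]  zeros at y ∈ ∅
  x = 5: [0↦4, 1↦2, 2↦9, 3↦3, 4↦6, 5↦7, 6↦6, 7↦3, 8↦9, 9↦2, 10↦4]  zeros at y ∈ ∅
  x = 6: [0↦3, 1↦1, 2↦8, 3↦2, 4↦5, 5↦6, 6↦5, 7↦2, 8↦8, 9↦1, 10↦3]  zeros at y ∈ ∅
  x = 7: [0↦2, 1↦0, 2↦7, 3↦1, 4↦4, 5↦5, 6↦4, 7↦1, 8↦7, 9↦0, 10↦2]  zeros at y ∈ {1, 9}
  x = 8: [0↦1, 1↦10, 2↦6, 3↦0, 4↦3, 5↦4, 6↦3, 7↦0, 8↦6, 9↦10, 10↦1]  zeros at y ∈ {3, 7}
  x = 9: [0↦0, 1↦9, 2↦5, 3↦10, 4↦2, 5↦3, 6↦2, 7↦10, 8↦5, 9↦9, 10↦0]  zeros at y ∈ {0, 10}
  x = 10: [0↦10, 1↦8, 2↦4, 3↦9, 4↦1, 5↦2, 6↦1, 7↦9, 8↦4, 9↦8, 10↦10]  zeros at y ∈ ∅
Collecting zeros: affine points = {(0, 4), (0, 6), (1, 5), (3, 2), (3, 8), (7, 1), (7, 9), (8, 3), (8, 7), (9, 0), (9, 10)}.
Total count |C(F_11)_aff| = 11.


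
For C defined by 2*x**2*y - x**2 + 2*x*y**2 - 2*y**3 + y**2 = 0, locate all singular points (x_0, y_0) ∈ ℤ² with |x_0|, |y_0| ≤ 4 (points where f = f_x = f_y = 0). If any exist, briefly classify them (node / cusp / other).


Singular points: {(0, 0)}; classification: node.

Compute partial derivatives:
  f_x = 4*x*y - 2*x + 2*y**2.
  f_y = 2*x**2 + 4*x*y - 6*y**2 + 2*y.
Scan x_0 ∈ {−4, ..., 4}. For each x_0, f_y(x_0, y) is a polynomial in y; find its integer roots y ∈ {−4, ..., 4}, then test f_x and f at those candidates.
  x = -4: f_y(-4, y) = -6*y**2 - 14*y + 32; no integer root y with |y| ≤ 4.
  x = -3: f_y(-3, y) = -6*y**2 - 10*y + 18; no integer root y with |y| ≤ 4.
  x = -2: f_y(-2, y) = -6*y**2 - 6*y + 8; no integer root y with |y| ≤ 4.
  x = -1: f_y(-1, y) = -6*y**2 - 2*y + 2; no integer root y with |y| ≤ 4.
  x = 0: f_y(0, y) = -6*y**2 + 2*y; vanishes at y ∈ {0}. (0, 0): f_x = 0, f = 0 — SINGULAR.
  x = 1: f_y(1, y) = -6*y**2 + 6*y + 2; no integer root y with |y| ≤ 4.
  x = 2: f_y(2, y) = -6*y**2 + 10*y + 8; no integer root y with |y| ≤ 4.
  x = 3: f_y(3, y) = -6*y**2 + 14*y + 18; no integer root y with |y| ≤ 4.
  x = 4: f_y(4, y) = -6*y**2 + 18*y + 32; no integer root y with |y| ≤ 4.
Only singular point on the grid: (0, 0).
Classify: substitute x = 0 + u, y = 0 + v and expand: f = 2*u**2*v - u**2 + 2*u*v**2 - 2*v**3 + v**2.
No constant or linear terms (consistent with a singular point). Quadratic part: -u**2 + v**2. Cubic part: 2*u**2*v + 2*u*v**2 - 2*v**3.
The quadratic part v**2 - u**2 = (v − u)(v + u) splits into two distinct linear factors, so there are two distinct tangent lines y − 0 = ±(x − 0) — this is a node (ordinary double point).
Classification: node.


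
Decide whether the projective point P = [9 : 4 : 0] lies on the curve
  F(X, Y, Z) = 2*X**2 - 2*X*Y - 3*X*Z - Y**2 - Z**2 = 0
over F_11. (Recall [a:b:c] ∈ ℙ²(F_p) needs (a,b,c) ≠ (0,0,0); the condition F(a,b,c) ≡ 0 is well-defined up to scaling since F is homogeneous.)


F(9,4,0) ≡ 8 (mod 11); P is NOT on the curve.

Evaluate F(9, 4, 0) term-by-term (mod 11).
  2*X**2 ↦ 2·81·1·1 = 162
  -2*X*Y ↦ -2·9·4·1 = -72
  -3*X*Z ↦ -3·9·1·0 = 0
  -Y**2 ↦ -1·1·16·1 = -16
  -Z**2 ↦ -1·1·1·0 = 0
Sum: F(9, 4, 0) = (162) + (-72) + (0) + (-16) + (0) = 74.
Reducing mod 11: 74 ≡ 8 (mod 11).
Since F(a, b, c) ≡ 8 ≠ 0 (mod 11), P does NOT lie on the curve.


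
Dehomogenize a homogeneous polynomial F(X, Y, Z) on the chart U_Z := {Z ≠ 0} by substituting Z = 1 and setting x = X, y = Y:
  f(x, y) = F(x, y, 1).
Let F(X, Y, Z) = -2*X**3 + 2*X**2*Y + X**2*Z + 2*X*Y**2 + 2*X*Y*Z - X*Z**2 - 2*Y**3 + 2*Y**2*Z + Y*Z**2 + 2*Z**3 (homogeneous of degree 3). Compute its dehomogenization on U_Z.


f(x, y) = -2*x**3 + 2*x**2*y + x**2 + 2*x*y**2 + 2*x*y - x - 2*y**3 + 2*y**2 + y + 2

On U_Z we set Z = 1. Each monomial c·X^i·Y^j·Z^k in F becomes c·x^i·y^j·1^k = c·x^i·y^j.
Substituting Z = 1: F(X, Y, 1) = -2*x**3 + 2*x**2*y + x**2 + 2*x*y**2 + 2*x*y - x - 2*y**3 + 2*y**2 + y + 2.
Note: deg(f) ≤ deg(F) = 3; strict inequality happens when F is divisible by Z (lost terms).


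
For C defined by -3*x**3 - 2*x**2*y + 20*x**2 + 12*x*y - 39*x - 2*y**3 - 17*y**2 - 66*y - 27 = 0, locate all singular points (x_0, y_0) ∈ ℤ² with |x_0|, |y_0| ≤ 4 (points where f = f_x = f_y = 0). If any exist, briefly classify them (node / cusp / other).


Singular points: {(3, -3)}; classification: node.

Compute partial derivatives:
  f_x = -9*x**2 - 4*x*y + 40*x + 12*y - 39.
  f_y = -2*x**2 + 12*x - 6*y**2 - 34*y - 66.
Scan x_0 ∈ {−4, ..., 4}. For each x_0, f_y(x_0, y) is a polynomial in y; find its integer roots y ∈ {−4, ..., 4}, then test f_x and f at those candidates.
  x = -4: f_y(-4, y) = -6*y**2 - 34*y - 146; no integer root y with |y| ≤ 4.
  x = -3: f_y(-3, y) = -6*y**2 - 34*y - 120; no integer root y with |y| ≤ 4.
  x = -2: f_y(-2, y) = -6*y**2 - 34*y - 98; no integer root y with |y| ≤ 4.
  x = -1: f_y(-1, y) = -6*y**2 - 34*y - 80; no integer root y with |y| ≤ 4.
  x = 0: f_y(0, y) = -6*y**2 - 34*y - 66; no integer root y with |y| ≤ 4.
  x = 1: f_y(1, y) = -6*y**2 - 34*y - 56; no integer root y with |y| ≤ 4.
  x = 2: f_y(2, y) = -6*y**2 - 34*y - 50; no integer root y with |y| ≤ 4.
  x = 3: f_y(3, y) = -6*y**2 - 34*y - 48; vanishes at y ∈ {-3}. (3, -3): f_x = 0, f = 0 — SINGULAR.
  x = 4: f_y(4, y) = -6*y**2 - 34*y - 50; no integer root y with |y| ≤ 4.
Only singular point on the grid: (3, -3).
Classify: substitute x = 3 + u, y = -3 + v and expand: f = -3*u**3 - 2*u**2*v - u**2 - 2*v**3 + v**2.
No constant or linear terms (consistent with a singular point). Quadratic part: -u**2 + v**2. Cubic part: -3*u**3 - 2*u**2*v - 2*v**3.
The quadratic part v**2 - u**2 = (v − u)(v + u) splits into two distinct linear factors, so there are two distinct tangent lines y − -3 = ±(x − 3) — this is a node (ordinary double point).
Classification: node.


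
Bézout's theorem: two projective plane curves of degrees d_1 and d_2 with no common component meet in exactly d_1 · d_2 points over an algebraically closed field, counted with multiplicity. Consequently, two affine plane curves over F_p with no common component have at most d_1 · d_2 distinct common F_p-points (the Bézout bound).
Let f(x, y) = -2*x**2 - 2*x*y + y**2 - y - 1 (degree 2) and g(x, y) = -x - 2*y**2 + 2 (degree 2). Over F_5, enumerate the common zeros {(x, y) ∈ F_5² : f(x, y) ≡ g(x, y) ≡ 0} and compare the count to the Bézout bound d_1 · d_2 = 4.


Common zeros: ∅; count = 0; Bézout bound = 4.

deg(f) = 2, deg(g) = 2, so Bézout bound = 4.
Scan x ∈ F_5. For each x, list the y ∈ F_5 with f(x, y) ≡ 0 and those with g(x, y) ≡ 0 (mod 5); the common zeros in that column are the intersection.
  x = 0: f ≡ 0 at y ∈ {3}; g ≡ 0 at y ∈ {1, 4}; common: ∅.
  x = 1: f ≡ 0 at y ∈ {1, 2}; g ≡ 0 at y ∈ ∅; common: ∅.
  x = 2: f ≡ 0 at y ∈ {2, 3}; g ≡ 0 at y ∈ {0}; common: ∅.
  x = 3: f ≡ 0 at y ∈ {1}; g ≡ 0 at y ∈ ∅; common: ∅.
  x = 4: f ≡ 0 at y ∈ ∅; g ≡ 0 at y ∈ {2, 3}; common: ∅.
Collecting: common zeros = ∅, so the count is 0.
Comparison with the Bézout bound: 0 ≤ 4 = deg(f)·deg(g), as expected for curves with no common component (the affine F_5-count falls short of the bound because intersections may lie at infinity, over extension fields, or carry multiplicity).


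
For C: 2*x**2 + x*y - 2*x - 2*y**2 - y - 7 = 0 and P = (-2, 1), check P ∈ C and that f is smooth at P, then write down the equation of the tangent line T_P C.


Tangent line at P: -9*x - 7*y - 11 = 0.

Step 1: f(-2, 1) = 0, so P lies on C.
Step 2: partial derivatives
  f_x(x, y) = 4*x + y - 2, f_y(x, y) = x - 4*y - 1.
  f_x(P) = -9, f_y(P) = -7 (gradient nonzero, so P is smooth).
Step 3: tangent line at P: -9·(x − -2) + -7·(y − 1) = 0.
Expanding: -9*x - 7*y - 11 = 0.


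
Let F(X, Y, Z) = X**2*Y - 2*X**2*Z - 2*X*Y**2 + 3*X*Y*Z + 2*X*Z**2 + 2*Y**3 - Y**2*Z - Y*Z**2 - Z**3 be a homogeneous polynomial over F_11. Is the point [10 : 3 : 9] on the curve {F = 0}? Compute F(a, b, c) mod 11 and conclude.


F(10,3,9) ≡ 4 (mod 11); P is NOT on the curve.

Evaluate F(10, 3, 9) term-by-term (mod 11).
  X**2*Y ↦ 1·100·3·1 = 300
  -2*X**2*Z ↦ -2·100·1·9 = -1800
  -2*X*Y**2 ↦ -2·10·9·1 = -180
  3*X*Y*Z ↦ 3·10·3·9 = 810
  2*X*Z**2 ↦ 2·10·1·81 = 1620
  2*Y**3 ↦ 2·1·27·1 = 54
  -Y**2*Z ↦ -1·1·9·9 = -81
  -Y*Z**2 ↦ -1·1·3·81 = -243
  -Z**3 ↦ -1·1·1·729 = -729
Sum: F(10, 3, 9) = (300) + (-1800) + (-180) + (810) + (1620) + (54) + (-81) + (-243) + (-729) = -249.
Reducing mod 11: -249 ≡ 4 (mod 11).
Since F(a, b, c) ≡ 4 ≠ 0 (mod 11), P does NOT lie on the curve.


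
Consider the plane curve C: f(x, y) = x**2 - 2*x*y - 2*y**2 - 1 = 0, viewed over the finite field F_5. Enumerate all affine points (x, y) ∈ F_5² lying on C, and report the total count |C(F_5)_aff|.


Affine F_5-points: {(1, 0), (1, 4), (2, 4), (3, 1), (4, 0), (4, 1)}; count = 6.

For each of the 25 pairs (x, y) ∈ F_5², evaluate f(x, y) mod 5. Record the zeros.
  x = 0: [0↦4, 1↦2, 2↦1, 3↦1, 4↦2]  zeros at y ∈ ∅
  x = 1: [0↦0, 1↦1, 2↦3, 3↦1, 4↦0]  zeros at y ∈ {0, 4}
  x = 2: [0↦3, 1↦2, 2↦2, 3↦3, 4↦0]  zeros at y ∈ {4}
  x = 3: [0↦3, 1↦0, 2↦3, 3↦2, 4↦2]  zeros at y ∈ {1}
  x = 4: [0↦0, 1↦0, 2↦1, 3↦3, 4↦1]  zeros at y ∈ {0, 1}
Collecting zeros: affine points = {(1, 0), (1, 4), (2, 4), (3, 1), (4, 0), (4, 1)}.
Total count |C(F_5)_aff| = 6.


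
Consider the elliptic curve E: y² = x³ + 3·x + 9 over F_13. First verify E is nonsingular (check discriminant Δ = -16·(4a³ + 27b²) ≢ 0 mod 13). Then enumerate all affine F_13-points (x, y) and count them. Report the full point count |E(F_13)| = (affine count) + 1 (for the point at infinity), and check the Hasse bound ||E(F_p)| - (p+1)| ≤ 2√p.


Affine points = {(0, 3), (0, 10), (1, 0), (2, 6), (2, 7), (6, 3), (6, 10), (7, 3), (7, 10), (8, 5), (8, 8), (10, 5), (10, 8)}; affine count = 13; |E(F_13)| = 14.

Discriminant check: Δ ∝ 4a³ + 27b² = 4·3³ + 27·9² = 4·27 + 27·81 ≡ 7 (mod 13). Nonzero ⇒ E is nonsingular.
For each x ∈ F_13, compute rhs = x³ + 3·x + 9 mod 13, then count y ∈ F_13 with y² ≡ rhs.
  x = 0: rhs = 9, matching y values: 3, 10 (2 points).
  x = 1: rhs = 0, matching y values: 0 (1 points).
  x = 2: rhs = 10, matching y values: 6, 7 (2 points).
  x = 3: rhs = 6, matching y values: none (0 points).
  x = 4: rhs = 7, matching y values: none (0 points).
  x = 5: rhs = 6, matching y values: none (0 points).
  x = 6: rhs = 9, matching y values: 3, 10 (2 points).
  x = 7: rhs = 9, matching y values: 3, 10 (2 points).
  x = 8: rhs = 12, matching y values: 5, 8 (2 points).
  x = 9: rhs = 11, matching y values: none (0 points).
  x = 10: rhs = 12, matching y values: 5, 8 (2 points).
  x = 11: rhs = 8, matching y values: none (0 points).
  x = 12: rhs = 5, matching y values: none (0 points).
Total affine count: 13.
Full point count |E(F_13)| = 13 + 1 = 14.
Hasse bound: |14 − (13+1)| = |0| = 0 ≤ 2√13 ≈ 7.2111 ✓.


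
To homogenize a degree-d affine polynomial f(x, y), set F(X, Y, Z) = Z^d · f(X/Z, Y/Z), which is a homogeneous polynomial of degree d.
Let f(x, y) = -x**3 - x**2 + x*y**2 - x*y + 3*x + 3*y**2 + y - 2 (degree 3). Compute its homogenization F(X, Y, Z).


F(X, Y, Z) = -X**3 - X**2*Z + X*Y**2 - X*Y*Z + 3*X*Z**2 + 3*Y**2*Z + Y*Z**2 - 2*Z**3

deg(f) = 3.
Substitute x = X/Z, y = Y/Z into f, then multiply by Z^3.
  monomial -1·x^3·y^0 ↦ -1·X^3·Y^0·Z^0.
  monomial -1·x^2·y^0 ↦ -1·X^2·Y^0·Z^1.
  monomial 1·x^1·y^2 ↦ 1·X^1·Y^2·Z^0.
  monomial -1·x^1·y^1 ↦ -1·X^1·Y^1·Z^1.
  monomial 3·x^1·y^0 ↦ 3·X^1·Y^0·Z^2.
  monomial 3·x^0·y^2 ↦ 3·X^0·Y^2·Z^1.
  monomial 1·x^0·y^1 ↦ 1·X^0·Y^1·Z^2.
  monomial -2·x^0·y^0 ↦ -2·X^0·Y^0·Z^3.
Collecting: F(X, Y, Z) = -X**3 - X**2*Z + X*Y**2 - X*Y*Z + 3*X*Z**2 + 3*Y**2*Z + Y*Z**2 - 2*Z**3.


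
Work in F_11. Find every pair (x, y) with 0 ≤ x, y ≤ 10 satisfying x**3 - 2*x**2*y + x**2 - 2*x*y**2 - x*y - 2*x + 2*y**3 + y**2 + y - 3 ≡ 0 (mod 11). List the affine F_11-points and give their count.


Affine F_11-points: {(2, 6), (4, 4), (6, 2), (7, 3), (7, 4), (7, 5), (9, 9), (10, 6), (10, 10)}; count = 9.

For each of the 121 pairs (x, y) ∈ F_11², evaluate f(x, y) mod 11. Record the zeros.
  x = 0: [0↦8, 1↦1, 2↦8, 3↦8, 4↦2, 5↦2, 6↦9, 7↦2, 8↦4, 9↦5, 10↦6]  zeros at y ∈ ∅
  x = 1: [0↦8, 1↦7, 2↦5, 3↦3, 4↦2, 5↦3, 6↦7, 7↦4, 8↦6, 9↦3, 10↦7]  zeros at y ∈ ∅
  x = 2: [0↦5, 1↦6, 2↦2, 3↦5, 4↦5, 5↦3, 6↦0, 7↦8, 8↦6, 9↦6, 10↦9]  zeros at y ∈ {6}
  x = 3: [0↦5, 1↦4, 2↦5, 3↦9, 4↦6, 5↦8, 6↦5, 7↦9, 8↦10, 9↦9, 10↦7]  zeros at y ∈ ∅
  x = 4: [0↦3, 1↦7, 2↦9, 3↦10, 4↦0, 5↦2, 6↦6, 7↦2, 8↦2, 9↦7, 10↦7]  zeros at y ∈ {4}
  x = 5: [0↦5, 1↦10, 2↦9, 3↦3, 4↦4, 5↦2, 6↦9, 7↦4, 8↦10, 9↦6, 10↦4]  zeros at y ∈ ∅
  x = 6: [0↦6, 1↦8, 2↦0, 3↦5, 4↦2, 5↦3, 6↦9, 7↦10, 8↦7, 9↦1, 10↦4]  zeros at y ∈ {2}
  x = 7: [0↦1, 1↦7, 2↦10, 3↦0, 4↦0, 5↦0, 6↦1, 7↦4, 8↦10, 9↦9, 10↦2]  zeros at y ∈ {3, 4, 5}
  x = 8: [0↦7, 1↦2, 2↦1, 3↦5, 4↦4, 5↦10, 6↦2, 7↦3, 8↦3, 9↦3, 10↦4]  zeros at y ∈ ∅
  x = 9: [0↦8, 1↦10, 2↦1, 3↦4, 4↦9, 5↦6, 6↦7, 7↦2, 8↦3, 9↦0, 10↦5]  zeros at y ∈ {9}
  x = 10: [0↦10, 1↦4, 2↦5, 3↦3, 4↦10, 5↦5, 6↦0, 7↦7, 8↦5, 9↦6, 10↦0]  zeros at y ∈ {6, 10}
Collecting zeros: affine points = {(2, 6), (4, 4), (6, 2), (7, 3), (7, 4), (7, 5), (9, 9), (10, 6), (10, 10)}.
Total count |C(F_11)_aff| = 9.


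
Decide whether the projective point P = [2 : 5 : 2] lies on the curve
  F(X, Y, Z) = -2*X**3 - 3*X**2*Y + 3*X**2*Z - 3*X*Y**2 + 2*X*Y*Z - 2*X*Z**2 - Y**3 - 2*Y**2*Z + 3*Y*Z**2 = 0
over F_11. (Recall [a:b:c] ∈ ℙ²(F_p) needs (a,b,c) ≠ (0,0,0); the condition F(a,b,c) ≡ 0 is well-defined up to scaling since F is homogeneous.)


F(2,5,2) ≡ 9 (mod 11); P is NOT on the curve.

Evaluate F(2, 5, 2) term-by-term (mod 11).
  -2*X**3 ↦ -2·8·1·1 = -16
  -3*X**2*Y ↦ -3·4·5·1 = -60
  3*X**2*Z ↦ 3·4·1·2 = 24
  -3*X*Y**2 ↦ -3·2·25·1 = -150
  2*X*Y*Z ↦ 2·2·5·2 = 40
  -2*X*Z**2 ↦ -2·2·1·4 = -16
  -Y**3 ↦ -1·1·125·1 = -125
  -2*Y**2*Z ↦ -2·1·25·2 = -100
  3*Y*Z**2 ↦ 3·1·5·4 = 60
Sum: F(2, 5, 2) = (-16) + (-60) + (24) + (-150) + (40) + (-16) + (-125) + (-100) + (60) = -343.
Reducing mod 11: -343 ≡ 9 (mod 11).
Since F(a, b, c) ≡ 9 ≠ 0 (mod 11), P does NOT lie on the curve.


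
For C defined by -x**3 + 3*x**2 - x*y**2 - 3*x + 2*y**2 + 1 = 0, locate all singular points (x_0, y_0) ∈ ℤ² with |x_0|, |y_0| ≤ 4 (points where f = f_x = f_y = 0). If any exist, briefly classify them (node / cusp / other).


Singular points: {(1, 0)}; classification: cusp.

Compute partial derivatives:
  f_x = -3*x**2 + 6*x - y**2 - 3.
  f_y = -2*x*y + 4*y.
Scan x_0 ∈ {−4, ..., 4}. For each x_0, f_y(x_0, y) is a polynomial in y; find its integer roots y ∈ {−4, ..., 4}, then test f_x and f at those candidates.
  x = -4: f_y(-4, y) = 12*y; vanishes at y ∈ {0}. (-4, 0): f_x = -75 ≠ 0.
  x = -3: f_y(-3, y) = 10*y; vanishes at y ∈ {0}. (-3, 0): f_x = -48 ≠ 0.
  x = -2: f_y(-2, y) = 8*y; vanishes at y ∈ {0}. (-2, 0): f_x = -27 ≠ 0.
  x = -1: f_y(-1, y) = 6*y; vanishes at y ∈ {0}. (-1, 0): f_x = -12 ≠ 0.
  x = 0: f_y(0, y) = 4*y; vanishes at y ∈ {0}. (0, 0): f_x = -3 ≠ 0.
  x = 1: f_y(1, y) = 2*y; vanishes at y ∈ {0}. (1, 0): f_x = 0, f = 0 — SINGULAR.
  x = 2: f_y(2, y) = 0; vanishes at y ∈ {-4, -3, -2, -1, 0, 1, 2, 3, 4}. (2, -4): f_x = -19 ≠ 0; (2, -3): f_x = -12 ≠ 0; (2, -2): f_x = -7 ≠ 0; (2, -1): f_x = -4 ≠ 0; (2, 0): f_x = -3 ≠ 0; (2, 1): f_x = -4 ≠ 0; (2, 2): f_x = -7 ≠ 0; (2, 3): f_x = -12 ≠ 0; (2, 4): f_x = -19 ≠ 0.
  x = 3: f_y(3, y) = -2*y; vanishes at y ∈ {0}. (3, 0): f_x = -12 ≠ 0.
  x = 4: f_y(4, y) = -4*y; vanishes at y ∈ {0}. (4, 0): f_x = -27 ≠ 0.
Only singular point on the grid: (1, 0).
Classify: substitute x = 1 + u, y = 0 + v and expand: f = -u**3 - u*v**2 + v**2.
No constant or linear terms (consistent with a singular point). Quadratic part: v**2. Cubic part: -u**3 - u*v**2.
The quadratic part v**2 is a perfect square, so there is a single (double) tangent line v = 0, i.e. y = 0. Restricting the cubic part to that line (v = 0) leaves -u**3 ≠ 0, so f is not divisible by v and the branch is v² ≈ u**3 to lowest order — this is a cusp.
Classification: cusp.


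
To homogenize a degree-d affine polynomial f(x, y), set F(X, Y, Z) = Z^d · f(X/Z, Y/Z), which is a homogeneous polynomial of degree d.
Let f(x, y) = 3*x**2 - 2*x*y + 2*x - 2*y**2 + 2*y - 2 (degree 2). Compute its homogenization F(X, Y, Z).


F(X, Y, Z) = 3*X**2 - 2*X*Y + 2*X*Z - 2*Y**2 + 2*Y*Z - 2*Z**2

deg(f) = 2.
Substitute x = X/Z, y = Y/Z into f, then multiply by Z^2.
  monomial 3·x^2·y^0 ↦ 3·X^2·Y^0·Z^0.
  monomial -2·x^1·y^1 ↦ -2·X^1·Y^1·Z^0.
  monomial 2·x^1·y^0 ↦ 2·X^1·Y^0·Z^1.
  monomial -2·x^0·y^2 ↦ -2·X^0·Y^2·Z^0.
  monomial 2·x^0·y^1 ↦ 2·X^0·Y^1·Z^1.
  monomial -2·x^0·y^0 ↦ -2·X^0·Y^0·Z^2.
Collecting: F(X, Y, Z) = 3*X**2 - 2*X*Y + 2*X*Z - 2*Y**2 + 2*Y*Z - 2*Z**2.


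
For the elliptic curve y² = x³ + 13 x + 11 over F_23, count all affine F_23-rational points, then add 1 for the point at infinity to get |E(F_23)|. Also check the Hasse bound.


Affine points = {(1, 5), (1, 18), (3, 10), (3, 13), (4, 9), (4, 14), (6, 11), (6, 12), (7, 10), (7, 13), (8, 11), (8, 12), (9, 11), (9, 12), (11, 6), (11, 17), (12, 3), (12, 20), (13, 10), (13, 13), (14, 4), (14, 19), (15, 4), (15, 19), (17, 4), (17, 19), (21, 0)}; affine count = 27; |E(F_23)| = 28.

Discriminant check: Δ ∝ 4a³ + 27b² = 4·13³ + 27·11² = 4·2197 + 27·121 ≡ 3 (mod 23). Nonzero ⇒ E is nonsingular.
For each x ∈ F_23, compute rhs = x³ + 13·x + 11 mod 23, then count y ∈ F_23 with y² ≡ rhs.
  x = 0: rhs = 11, matching y values: none (0 points).
  x = 1: rhs = 2, matching y values: 5, 18 (2 points).
  x = 2: rhs = 22, matching y values: none (0 points).
  x = 3: rhs = 8, matching y values: 10, 13 (2 points).
  x = 4: rhs = 12, matching y values: 9, 14 (2 points).
  x = 5: rhs = 17, matching y values: none (0 points).
  x = 6: rhs = 6, matching y values: 11, 12 (2 points).
  x = 7: rhs = 8, matching y values: 10, 13 (2 points).
  x = 8: rhs = 6, matching y values: 11, 12 (2 points).
  x = 9: rhs = 6, matching y values: 11, 12 (2 points).
  x = 10: rhs = 14, matching y values: none (0 points).
  x = 11: rhs = 13, matching y values: 6, 17 (2 points).
  x = 12: rhs = 9, matching y values: 3, 20 (2 points).
  x = 13: rhs = 8, matching y values: 10, 13 (2 points).
  x = 14: rhs = 16, matching y values: 4, 19 (2 points).
  x = 15: rhs = 16, matching y values: 4, 19 (2 points).
  x = 16: rhs = 14, matching y values: none (0 points).
  x = 17: rhs = 16, matching y values: 4, 19 (2 points).
  x = 18: rhs = 5, matching y values: none (0 points).
  x = 19: rhs = 10, matching y values: none (0 points).
  x = 20: rhs = 14, matching y values: none (0 points).
  x = 21: rhs = 0, matching y values: 0 (1 points).
  x = 22: rhs = 20, matching y values: none (0 points).
Total affine count: 27.
Full point count |E(F_23)| = 27 + 1 = 28.
Hasse bound: |28 − (23+1)| = |4| = 4 ≤ 2√23 ≈ 9.5917 ✓.


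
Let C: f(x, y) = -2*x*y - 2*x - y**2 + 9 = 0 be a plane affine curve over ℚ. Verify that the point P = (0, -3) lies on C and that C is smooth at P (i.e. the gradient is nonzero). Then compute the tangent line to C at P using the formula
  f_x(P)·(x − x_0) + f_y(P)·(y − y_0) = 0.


Tangent line at P: 4*x + 6*y + 18 = 0.

Step 1: f(0, -3) = 0, so P lies on C.
Step 2: partial derivatives
  f_x(x, y) = -2*y - 2, f_y(x, y) = -2*x - 2*y.
  f_x(P) = 4, f_y(P) = 6 (gradient nonzero, so P is smooth).
Step 3: tangent line at P: 4·(x − 0) + 6·(y − -3) = 0.
Expanding: 4*x + 6*y + 18 = 0.


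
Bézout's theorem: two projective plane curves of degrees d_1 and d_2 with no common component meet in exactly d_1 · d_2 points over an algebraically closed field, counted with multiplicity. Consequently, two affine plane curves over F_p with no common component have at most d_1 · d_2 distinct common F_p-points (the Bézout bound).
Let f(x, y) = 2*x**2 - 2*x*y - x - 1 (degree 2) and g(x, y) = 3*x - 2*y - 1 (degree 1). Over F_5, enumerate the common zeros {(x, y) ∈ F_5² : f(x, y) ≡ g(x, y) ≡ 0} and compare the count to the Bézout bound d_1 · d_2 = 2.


Common zeros: {(2, 0), (3, 4)}; count = 2; Bézout bound = 2.

deg(f) = 2, deg(g) = 1, so Bézout bound = 2.
Scan x ∈ F_5. For each x, list the y ∈ F_5 with f(x, y) ≡ 0 and those with g(x, y) ≡ 0 (mod 5); the common zeros in that column are the intersection.
  x = 0: f ≡ 0 at y ∈ ∅; g ≡ 0 at y ∈ {2}; common: ∅.
  x = 1: f ≡ 0 at y ∈ {0}; g ≡ 0 at y ∈ {1}; common: ∅.
  x = 2: f ≡ 0 at y ∈ {0}; g ≡ 0 at y ∈ {0}; common: {0}.
  x = 3: f ≡ 0 at y ∈ {4}; g ≡ 0 at y ∈ {4}; common: {4}.
  x = 4: f ≡ 0 at y ∈ {4}; g ≡ 0 at y ∈ {3}; common: ∅.
Collecting: common zeros = {(2, 0), (3, 4)}, so the count is 2.
Comparison with the Bézout bound: 2 ≤ 2 = deg(f)·deg(g), as expected for curves with no common component (the bound is attained).


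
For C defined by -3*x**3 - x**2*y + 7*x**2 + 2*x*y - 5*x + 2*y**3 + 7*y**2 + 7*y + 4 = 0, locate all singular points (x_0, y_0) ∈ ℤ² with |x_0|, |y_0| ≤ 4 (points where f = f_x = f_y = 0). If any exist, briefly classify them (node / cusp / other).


Singular points: {(1, -1)}; classification: node.

Compute partial derivatives:
  f_x = -9*x**2 - 2*x*y + 14*x + 2*y - 5.
  f_y = -x**2 + 2*x + 6*y**2 + 14*y + 7.
Scan x_0 ∈ {−4, ..., 4}. For each x_0, f_y(x_0, y) is a polynomial in y; find its integer roots y ∈ {−4, ..., 4}, then test f_x and f at those candidates.
  x = -4: f_y(-4, y) = 6*y**2 + 14*y - 17; no integer root y with |y| ≤ 4.
  x = -3: f_y(-3, y) = 6*y**2 + 14*y - 8; no integer root y with |y| ≤ 4.
  x = -2: f_y(-2, y) = 6*y**2 + 14*y - 1; no integer root y with |y| ≤ 4.
  x = -1: f_y(-1, y) = 6*y**2 + 14*y + 4; vanishes at y ∈ {-2}. (-1, -2): f_x = -36 ≠ 0.
  x = 0: f_y(0, y) = 6*y**2 + 14*y + 7; no integer root y with |y| ≤ 4.
  x = 1: f_y(1, y) = 6*y**2 + 14*y + 8; vanishes at y ∈ {-1}. (1, -1): f_x = 0, f = 0 — SINGULAR.
  x = 2: f_y(2, y) = 6*y**2 + 14*y + 7; no integer root y with |y| ≤ 4.
  x = 3: f_y(3, y) = 6*y**2 + 14*y + 4; vanishes at y ∈ {-2}. (3, -2): f_x = -36 ≠ 0.
  x = 4: f_y(4, y) = 6*y**2 + 14*y - 1; no integer root y with |y| ≤ 4.
Only singular point on the grid: (1, -1).
Classify: substitute x = 1 + u, y = -1 + v and expand: f = -3*u**3 - u**2*v - u**2 + 2*v**3 + v**2.
No constant or linear terms (consistent with a singular point). Quadratic part: -u**2 + v**2. Cubic part: -3*u**3 - u**2*v + 2*v**3.
The quadratic part v**2 - u**2 = (v − u)(v + u) splits into two distinct linear factors, so there are two distinct tangent lines y − -1 = ±(x − 1) — this is a node (ordinary double point).
Classification: node.


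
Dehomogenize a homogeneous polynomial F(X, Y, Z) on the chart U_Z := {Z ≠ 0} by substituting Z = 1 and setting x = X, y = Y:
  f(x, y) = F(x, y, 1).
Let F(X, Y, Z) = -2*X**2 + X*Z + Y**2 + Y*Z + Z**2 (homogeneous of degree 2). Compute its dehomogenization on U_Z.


f(x, y) = -2*x**2 + x + y**2 + y + 1

On U_Z we set Z = 1. Each monomial c·X^i·Y^j·Z^k in F becomes c·x^i·y^j·1^k = c·x^i·y^j.
Substituting Z = 1: F(X, Y, 1) = -2*x**2 + x + y**2 + y + 1.
Note: deg(f) ≤ deg(F) = 2; strict inequality happens when F is divisible by Z (lost terms).
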